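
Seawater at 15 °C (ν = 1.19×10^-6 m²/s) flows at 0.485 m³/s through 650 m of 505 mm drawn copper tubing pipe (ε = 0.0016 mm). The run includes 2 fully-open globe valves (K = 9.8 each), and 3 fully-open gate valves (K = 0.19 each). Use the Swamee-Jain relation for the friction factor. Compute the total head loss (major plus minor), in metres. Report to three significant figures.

H_L ≈ 10.5 m

V = 4Q/(πD²) = 2.421 m/s; V²/2g = 0.2988 m
Re = 1.03×10^6, ε/D = 3.17×10^-6 → f = 0.01164 (Swamee-Jain)
Major: h_f = f(L/D)·V²/2g = 0.01164·1287·0.2988 = 4.475 m
Minor: ΣK = 20.2; h_m = ΣK·V²/2g = 6.028 m
Total H_L = 4.475 + 6.028 = 10.50 m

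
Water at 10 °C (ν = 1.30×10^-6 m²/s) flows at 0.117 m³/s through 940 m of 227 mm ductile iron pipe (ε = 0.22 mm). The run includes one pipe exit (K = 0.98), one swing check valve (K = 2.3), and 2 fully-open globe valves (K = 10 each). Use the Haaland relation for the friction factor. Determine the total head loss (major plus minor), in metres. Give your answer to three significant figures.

H_L ≈ 45.3 m

V = 4Q/(πD²) = 2.891 m/s; V²/2g = 0.4260 m
Re = 5.05×10^5, ε/D = 9.69×10^-4 → f = 0.02005 (Haaland)
Major: h_f = f(L/D)·V²/2g = 0.02005·4141·0.4260 = 35.38 m
Minor: ΣK = 23.3; h_m = ΣK·V²/2g = 9.917 m
Total H_L = 35.38 + 9.917 = 45.29 m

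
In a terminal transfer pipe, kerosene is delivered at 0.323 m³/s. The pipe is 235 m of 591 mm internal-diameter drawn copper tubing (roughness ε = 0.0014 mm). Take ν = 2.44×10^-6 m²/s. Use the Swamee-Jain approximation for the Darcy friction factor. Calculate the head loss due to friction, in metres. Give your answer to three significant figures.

h_f ≈ 0.408 m

V = 4Q/(πD²) = 4·0.323/(π·0.591²) = 1.177 m/s
Re = VD/ν = 1.177·0.591/2.44×10^-6 = 2.85×10^5 → turbulent
ε/D = 0.0014/591 = 2.37×10^-6
Swamee-Jain: f = 0.01454
h_f = f(L/D)V²/(2g) = 0.01454·(235/0.591)·1.177²/(2·9.81) = 0.4085 m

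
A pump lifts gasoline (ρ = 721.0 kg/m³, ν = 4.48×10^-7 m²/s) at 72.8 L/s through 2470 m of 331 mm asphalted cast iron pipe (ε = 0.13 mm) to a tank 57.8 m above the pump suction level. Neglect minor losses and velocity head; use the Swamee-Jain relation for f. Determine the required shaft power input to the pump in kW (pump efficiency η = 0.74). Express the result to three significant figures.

V = 4Q/(πD²) = 0.8460 m/s; Re = 6.25×10^5; ε/D = 3.93×10^-4; f = 0.01686
h_f = f(L/D)V²/2g = 4.590 m
Total head H = z + h_f = 57.8 + 4.590 = 62.39 m
P_hyd = ρgQH = 721.0·9.81·0.0728·62.39 = 32.13 kW
P_shaft = P_hyd/η = 32.13/0.74 = 43.41 kW

P_shaft ≈ 43.4 kW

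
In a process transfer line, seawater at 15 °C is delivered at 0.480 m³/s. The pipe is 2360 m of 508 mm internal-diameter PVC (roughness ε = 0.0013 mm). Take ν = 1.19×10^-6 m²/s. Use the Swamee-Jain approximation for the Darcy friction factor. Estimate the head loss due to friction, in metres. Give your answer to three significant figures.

V = 4Q/(πD²) = 4·0.480/(π·0.508²) = 2.368 m/s
Re = VD/ν = 2.368·0.508/1.19×10^-6 = 1.01×10^6 → turbulent
ε/D = 0.0013/508 = 2.56×10^-6
Swamee-Jain: f = 0.01165
h_f = f(L/D)V²/(2g) = 0.01165·(2360/0.508)·2.368²/(2·9.81) = 15.47 m

h_f ≈ 15.5 m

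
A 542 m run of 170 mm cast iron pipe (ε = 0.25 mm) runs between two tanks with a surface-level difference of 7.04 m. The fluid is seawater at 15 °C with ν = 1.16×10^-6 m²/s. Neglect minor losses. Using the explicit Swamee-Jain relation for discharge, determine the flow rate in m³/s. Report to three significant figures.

Q ≈ 0.0314 m³/s

Swamee-Jain (Type II): Q = -0.965·√(gD⁵h_f/L)·ln[ε/(3.7D) + √(3.17ν²L/(gD³h_f))]
√(gD⁵h_f/L) = √(9.81·0.170⁵·7.04/542) = 0.004253
ε/(3.7D) = 3.97×10^-4; √(3.17ν²L/(gD³h_f)) = 8.25×10^-5
Q = -0.965·0.004253·ln(4.800×10^-4) = 0.03137 m³/s
Check: V = 1.38 m/s, Re = 2.03×10^5, f = 0.02287, h_f = 7.10 m ≈ 7.04 m ✓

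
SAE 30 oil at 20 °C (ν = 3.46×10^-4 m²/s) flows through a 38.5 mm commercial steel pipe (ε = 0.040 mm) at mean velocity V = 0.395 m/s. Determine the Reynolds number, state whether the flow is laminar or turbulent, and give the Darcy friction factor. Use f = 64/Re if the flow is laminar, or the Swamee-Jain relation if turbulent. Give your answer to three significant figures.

Re ≈ 44.0; laminar; f = 64/Re ≈ 1.46

Re = VD/ν = 0.3950·0.0385/3.46×10^-4 = 44.0
Re < 2300 → laminar → f = 64/Re = 1.456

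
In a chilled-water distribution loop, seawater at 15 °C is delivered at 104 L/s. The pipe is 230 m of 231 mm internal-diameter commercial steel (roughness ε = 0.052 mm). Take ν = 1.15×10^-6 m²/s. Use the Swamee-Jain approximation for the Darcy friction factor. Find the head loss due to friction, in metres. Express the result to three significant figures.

V = 4Q/(πD²) = 4·0.104/(π·0.231²) = 2.482 m/s
Re = VD/ν = 2.482·0.231/1.15×10^-6 = 4.98×10^5 → turbulent
ε/D = 0.052/231 = 2.25×10^-4
Swamee-Jain: f = 0.01575
h_f = f(L/D)V²/(2g) = 0.01575·(230/0.231)·2.482²/(2·9.81) = 4.921 m

h_f ≈ 4.92 m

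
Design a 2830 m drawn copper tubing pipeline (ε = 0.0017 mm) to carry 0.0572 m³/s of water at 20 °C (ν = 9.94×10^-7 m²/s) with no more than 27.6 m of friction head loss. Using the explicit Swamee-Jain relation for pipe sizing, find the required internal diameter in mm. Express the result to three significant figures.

Swamee-Jain (Type III): D = 0.66·[ε^1.25·(LQ²/(gh_f))^4.75 + ν·Q^9.4·(L/(gh_f))^5.2]^0.04
LQ²/(gh_f) = 0.03420; L/(gh_f) = 10.45
Term 1 = ε^1.25·(…)^4.75 = 6.68×10^-15; Term 2 = ν·Q^9.4·(…)^5.2 = 4.14×10^-13
D = 0.66·(6.68×10^-15 + 4.14×10^-13)^0.04 = 0.2111 m = 211 mm
Check: V = 1.63 m/s, Re = 3.47×10^5, f = 0.01409, h_f = 25.7 m ≈ 27.6 m ✓

D ≈ 211 mm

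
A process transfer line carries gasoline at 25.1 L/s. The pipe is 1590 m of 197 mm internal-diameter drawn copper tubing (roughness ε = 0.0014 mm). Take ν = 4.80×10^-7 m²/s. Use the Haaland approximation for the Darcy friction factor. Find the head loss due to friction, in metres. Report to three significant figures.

h_f ≈ 3.93 m

V = 4Q/(πD²) = 4·0.0251/(π·0.197²) = 0.8235 m/s
Re = VD/ν = 0.8235·0.197/4.80×10^-7 = 3.38×10^5 → turbulent
ε/D = 0.0014/197 = 7.11×10^-6
Haaland: f = 0.01409
h_f = f(L/D)V²/(2g) = 0.01409·(1590/0.197)·0.8235²/(2·9.81) = 3.930 m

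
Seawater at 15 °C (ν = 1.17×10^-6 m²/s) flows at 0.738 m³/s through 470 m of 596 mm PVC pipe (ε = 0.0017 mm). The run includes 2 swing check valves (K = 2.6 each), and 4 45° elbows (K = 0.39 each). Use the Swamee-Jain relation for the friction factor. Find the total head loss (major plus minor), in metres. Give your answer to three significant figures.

V = 4Q/(πD²) = 2.645 m/s; V²/2g = 0.3567 m
Re = 1.35×10^6, ε/D = 2.85×10^-6 → f = 0.01113 (Swamee-Jain)
Major: h_f = f(L/D)·V²/2g = 0.01113·788.6·0.3567 = 3.131 m
Minor: ΣK = 6.76; h_m = ΣK·V²/2g = 2.411 m
Total H_L = 3.131 + 2.411 = 5.542 m

H_L ≈ 5.54 m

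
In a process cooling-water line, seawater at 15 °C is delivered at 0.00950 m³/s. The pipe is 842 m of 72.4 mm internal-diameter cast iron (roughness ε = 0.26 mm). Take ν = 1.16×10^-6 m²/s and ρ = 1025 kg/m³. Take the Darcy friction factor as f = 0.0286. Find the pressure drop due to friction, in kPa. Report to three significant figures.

V = 4Q/(πD²) = 4·0.00950/(π·0.0724²) = 2.308 m/s
h_f = f(L/D)V²/(2g) = 0.02860·(842/0.0724)·2.308²/(2·9.81) = 90.27 m
Δp = ρg·h_f = 1025·9.81·90.27 = 907.7 kPa

Δp ≈ 908 kPa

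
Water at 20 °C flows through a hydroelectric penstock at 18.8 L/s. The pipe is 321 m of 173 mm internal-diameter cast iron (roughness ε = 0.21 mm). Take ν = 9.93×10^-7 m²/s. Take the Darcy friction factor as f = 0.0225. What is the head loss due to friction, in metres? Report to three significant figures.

V = 4Q/(πD²) = 4·0.0188/(π·0.173²) = 0.7998 m/s
h_f = f(L/D)V²/(2g) = 0.02250·(321/0.173)·0.7998²/(2·9.81) = 1.361 m

h_f ≈ 1.36 m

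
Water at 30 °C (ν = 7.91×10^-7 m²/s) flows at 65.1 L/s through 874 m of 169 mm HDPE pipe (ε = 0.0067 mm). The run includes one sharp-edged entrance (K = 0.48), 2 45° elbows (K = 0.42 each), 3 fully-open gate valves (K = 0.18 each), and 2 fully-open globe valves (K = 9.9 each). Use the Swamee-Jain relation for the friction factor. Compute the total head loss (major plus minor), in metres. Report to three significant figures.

H_L ≈ 38.8 m

V = 4Q/(πD²) = 2.902 m/s; V²/2g = 0.4293 m
Re = 6.20×10^5, ε/D = 3.96×10^-5 → f = 0.01328 (Swamee-Jain)
Major: h_f = f(L/D)·V²/2g = 0.01328·5172·0.4293 = 29.48 m
Minor: ΣK = 21.7; h_m = ΣK·V²/2g = 9.298 m
Total H_L = 29.48 + 9.298 = 38.78 m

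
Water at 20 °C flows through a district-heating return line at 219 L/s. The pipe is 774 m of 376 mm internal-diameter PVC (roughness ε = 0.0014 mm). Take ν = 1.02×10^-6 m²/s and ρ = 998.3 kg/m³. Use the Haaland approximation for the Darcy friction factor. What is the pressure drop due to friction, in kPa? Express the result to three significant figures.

Δp ≈ 49.1 kPa

V = 4Q/(πD²) = 4·0.219/(π·0.376²) = 1.972 m/s
Re = VD/ν = 1.972·0.376/1.02×10^-6 = 7.27×10^5 → turbulent
ε/D = 0.0014/376 = 3.72×10^-6
Haaland: f = 0.01228
h_f = f(L/D)V²/(2g) = 0.01228·(774/0.376)·1.972²/(2·9.81) = 5.013 m
Δp = ρg·h_f = 998.3·9.81·5.013 = 49.10 kPa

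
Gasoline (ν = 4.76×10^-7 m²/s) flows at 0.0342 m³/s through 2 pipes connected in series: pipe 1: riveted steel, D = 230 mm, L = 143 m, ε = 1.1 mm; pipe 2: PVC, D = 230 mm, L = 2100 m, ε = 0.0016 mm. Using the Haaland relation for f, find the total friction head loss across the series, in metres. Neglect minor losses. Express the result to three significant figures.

H ≈ 4.96 m

Pipe 1: V = 0.8232 m/s, Re = 3.98×10^5, ε/D = 0.00478, f = 0.03025, h_1 = f(L/D)V²/2g = 0.6495 m
Pipe 2: V = 0.8232 m/s, Re = 3.98×10^5, ε/D = 6.96×10^-6, f = 0.01368, h_2 = f(L/D)V²/2g = 4.314 m
Series → Q common, losses add: H = Σh = 4.963 m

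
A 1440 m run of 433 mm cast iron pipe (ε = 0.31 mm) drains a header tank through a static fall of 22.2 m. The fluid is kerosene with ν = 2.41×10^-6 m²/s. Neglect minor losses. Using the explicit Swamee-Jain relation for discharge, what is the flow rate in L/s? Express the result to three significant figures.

Swamee-Jain (Type II): Q = -0.965·√(gD⁵h_f/L)·ln[ε/(3.7D) + √(3.17ν²L/(gD³h_f))]
√(gD⁵h_f/L) = √(9.81·0.433⁵·22.2/1440) = 0.04798
ε/(3.7D) = 1.93×10^-4; √(3.17ν²L/(gD³h_f)) = 3.87×10^-5
Q = -0.965·0.04798·ln(2.322×10^-4) = 0.3874 m³/s
Check: V = 2.63 m/s, Re = 4.73×10^5, f = 0.01905, h_f = 22.3 m ≈ 22.2 m ✓

Q ≈ 387 L/s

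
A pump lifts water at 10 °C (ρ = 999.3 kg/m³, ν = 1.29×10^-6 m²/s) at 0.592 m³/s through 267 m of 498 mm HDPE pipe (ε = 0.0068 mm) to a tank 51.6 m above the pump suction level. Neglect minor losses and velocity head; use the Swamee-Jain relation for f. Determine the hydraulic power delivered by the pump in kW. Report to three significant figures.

P_hyd ≈ 317 kW

V = 4Q/(πD²) = 3.039 m/s; Re = 1.17×10^6; ε/D = 1.37×10^-5; f = 0.01167
h_f = f(L/D)V²/2g = 2.945 m
Total head H = z + h_f = 51.6 + 2.945 = 54.54 m
P_hyd = ρgQH = 999.3·9.81·0.592·54.54 = 316.5 kW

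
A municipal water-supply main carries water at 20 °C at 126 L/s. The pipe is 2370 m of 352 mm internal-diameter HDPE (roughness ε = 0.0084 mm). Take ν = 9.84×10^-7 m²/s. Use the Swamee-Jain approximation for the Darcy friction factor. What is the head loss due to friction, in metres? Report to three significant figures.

V = 4Q/(πD²) = 4·0.126/(π·0.352²) = 1.295 m/s
Re = VD/ν = 1.295·0.352/9.84×10^-7 = 4.63×10^5 → turbulent
ε/D = 0.0084/352 = 2.39×10^-5
Swamee-Jain: f = 0.01363
h_f = f(L/D)V²/(2g) = 0.01363·(2370/0.352)·1.295²/(2·9.81) = 7.841 m

h_f ≈ 7.84 m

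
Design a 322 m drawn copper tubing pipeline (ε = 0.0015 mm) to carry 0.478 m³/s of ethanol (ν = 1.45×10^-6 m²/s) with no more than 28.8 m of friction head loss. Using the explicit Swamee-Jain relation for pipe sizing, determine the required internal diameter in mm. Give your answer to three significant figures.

Swamee-Jain (Type III): D = 0.66·[ε^1.25·(LQ²/(gh_f))^4.75 + ν·Q^9.4·(L/(gh_f))^5.2]^0.04
LQ²/(gh_f) = 0.2604; L/(gh_f) = 1.140
Term 1 = ε^1.25·(…)^4.75 = 8.80×10^-11; Term 2 = ν·Q^9.4·(…)^5.2 = 2.78×10^-9
D = 0.66·(8.80×10^-11 + 2.78×10^-9)^0.04 = 0.3005 m = 300 mm
Check: V = 6.74 m/s, Re = 1.40×10^6, f = 0.01113, h_f = 27.6 m ≈ 28.8 m ✓

D ≈ 300 mm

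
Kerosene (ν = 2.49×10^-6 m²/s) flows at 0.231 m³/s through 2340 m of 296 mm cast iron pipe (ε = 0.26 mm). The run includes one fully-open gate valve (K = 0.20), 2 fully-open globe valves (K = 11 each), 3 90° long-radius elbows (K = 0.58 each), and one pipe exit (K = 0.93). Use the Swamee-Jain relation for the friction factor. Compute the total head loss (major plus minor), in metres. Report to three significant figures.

V = 4Q/(πD²) = 3.357 m/s; V²/2g = 0.5744 m
Re = 3.99×10^5, ε/D = 8.78×10^-4 → f = 0.01997 (Swamee-Jain)
Major: h_f = f(L/D)·V²/2g = 0.01997·7905·0.5744 = 90.68 m
Minor: ΣK = 24.9; h_m = ΣK·V²/2g = 14.28 m
Total H_L = 90.68 + 14.28 = 105.0 m

H_L ≈ 105 m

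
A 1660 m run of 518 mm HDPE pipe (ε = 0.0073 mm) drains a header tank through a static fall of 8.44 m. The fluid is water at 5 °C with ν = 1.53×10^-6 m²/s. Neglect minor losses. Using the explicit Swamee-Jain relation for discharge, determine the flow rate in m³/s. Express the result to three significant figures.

Q ≈ 0.425 m³/s

Swamee-Jain (Type II): Q = -0.965·√(gD⁵h_f/L)·ln[ε/(3.7D) + √(3.17ν²L/(gD³h_f))]
√(gD⁵h_f/L) = √(9.81·0.518⁵·8.44/1660) = 0.04313
ε/(3.7D) = 3.81×10^-6; √(3.17ν²L/(gD³h_f)) = 3.27×10^-5
Q = -0.965·0.04313·ln(3.653×10^-5) = 0.4253 m³/s
Check: V = 2.02 m/s, Re = 6.83×10^5, f = 0.01266, h_f = 8.42 m ≈ 8.44 m ✓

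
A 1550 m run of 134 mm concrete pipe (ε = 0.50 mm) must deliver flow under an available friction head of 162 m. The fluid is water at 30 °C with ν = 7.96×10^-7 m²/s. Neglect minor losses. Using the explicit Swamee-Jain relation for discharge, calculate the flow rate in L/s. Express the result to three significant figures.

Swamee-Jain (Type II): Q = -0.965·√(gD⁵h_f/L)·ln[ε/(3.7D) + √(3.17ν²L/(gD³h_f))]
√(gD⁵h_f/L) = √(9.81·0.134⁵·162/1550) = 0.006656
ε/(3.7D) = 0.00101; √(3.17ν²L/(gD³h_f)) = 2.85×10^-5
Q = -0.965·0.006656·ln(0.001037) = 0.04413 m³/s
Check: V = 3.13 m/s, Re = 5.27×10^5, f = 0.02817, h_f = 163 m ≈ 162 m ✓

Q ≈ 44.1 L/s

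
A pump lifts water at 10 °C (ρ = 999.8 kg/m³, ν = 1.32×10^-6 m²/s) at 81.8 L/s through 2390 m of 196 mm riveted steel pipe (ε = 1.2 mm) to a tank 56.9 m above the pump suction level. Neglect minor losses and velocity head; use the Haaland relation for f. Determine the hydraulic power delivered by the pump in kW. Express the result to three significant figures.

P_hyd ≈ 165 kW

V = 4Q/(πD²) = 2.711 m/s; Re = 4.03×10^5; ε/D = 0.00612; f = 0.03257
h_f = f(L/D)V²/2g = 148.8 m
Total head H = z + h_f = 56.9 + 148.8 = 205.7 m
P_hyd = ρgQH = 999.8·9.81·0.0818·205.7 = 165.0 kW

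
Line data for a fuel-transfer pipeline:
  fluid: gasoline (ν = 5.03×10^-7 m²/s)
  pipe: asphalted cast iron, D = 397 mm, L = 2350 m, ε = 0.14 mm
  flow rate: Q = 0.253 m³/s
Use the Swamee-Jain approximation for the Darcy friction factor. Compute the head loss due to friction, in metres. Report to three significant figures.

V = 4Q/(πD²) = 4·0.253/(π·0.397²) = 2.044 m/s
Re = VD/ν = 2.044·0.397/5.03×10^-7 = 1.61×10^6 → turbulent
ε/D = 0.14/397 = 3.53×10^-4
Swamee-Jain: f = 0.01596
h_f = f(L/D)V²/(2g) = 0.01596·(2350/0.397)·2.044²/(2·9.81) = 20.11 m

h_f ≈ 20.1 m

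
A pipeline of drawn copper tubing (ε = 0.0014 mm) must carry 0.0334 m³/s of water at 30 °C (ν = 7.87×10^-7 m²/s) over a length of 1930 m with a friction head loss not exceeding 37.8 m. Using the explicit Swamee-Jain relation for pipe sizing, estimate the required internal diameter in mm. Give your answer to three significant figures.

Swamee-Jain (Type III): D = 0.66·[ε^1.25·(LQ²/(gh_f))^4.75 + ν·Q^9.4·(L/(gh_f))^5.2]^0.04
LQ²/(gh_f) = 0.005806; L/(gh_f) = 5.205
Term 1 = ε^1.25·(…)^4.75 = 1.15×10^-18; Term 2 = ν·Q^9.4·(…)^5.2 = 5.55×10^-17
D = 0.66·(1.15×10^-18 + 5.55×10^-17)^0.04 = 0.1478 m = 148 mm
Check: V = 1.95 m/s, Re = 3.66×10^5, f = 0.01398, h_f = 35.3 m ≈ 37.8 m ✓

D ≈ 148 mm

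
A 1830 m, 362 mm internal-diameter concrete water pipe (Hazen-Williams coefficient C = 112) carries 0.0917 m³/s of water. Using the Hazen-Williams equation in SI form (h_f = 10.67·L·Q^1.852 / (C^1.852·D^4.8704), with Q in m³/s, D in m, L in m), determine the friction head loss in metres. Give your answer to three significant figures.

h_f ≈ 5.28 m

h_f = 10.67·1830·0.0917^1.852 / (112^1.852·0.362^4.8704) = 5.285 m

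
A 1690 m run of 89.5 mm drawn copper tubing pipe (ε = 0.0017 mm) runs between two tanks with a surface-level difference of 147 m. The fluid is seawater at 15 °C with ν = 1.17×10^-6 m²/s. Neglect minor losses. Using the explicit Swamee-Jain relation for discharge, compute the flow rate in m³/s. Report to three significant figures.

Swamee-Jain (Type II): Q = -0.965·√(gD⁵h_f/L)·ln[ε/(3.7D) + √(3.17ν²L/(gD³h_f))]
√(gD⁵h_f/L) = √(9.81·0.0895⁵·147/1690) = 0.002214
ε/(3.7D) = 5.13×10^-6; √(3.17ν²L/(gD³h_f)) = 8.42×10^-5
Q = -0.965·0.002214·ln(8.936×10^-5) = 0.01992 m³/s
Check: V = 3.17 m/s, Re = 2.42×10^5, f = 0.01516, h_f = 146 m ≈ 147 m ✓

Q ≈ 0.0199 m³/s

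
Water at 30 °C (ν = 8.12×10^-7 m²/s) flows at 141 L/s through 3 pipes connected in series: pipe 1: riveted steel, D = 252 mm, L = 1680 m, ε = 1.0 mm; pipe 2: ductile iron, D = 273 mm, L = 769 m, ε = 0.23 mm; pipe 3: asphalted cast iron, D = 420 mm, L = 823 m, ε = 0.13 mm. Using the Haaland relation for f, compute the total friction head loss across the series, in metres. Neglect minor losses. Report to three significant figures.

Pipe 1: V = 2.827 m/s, Re = 8.77×10^5, ε/D = 0.00397, f = 0.02852, h_1 = f(L/D)V²/2g = 77.45 m
Pipe 2: V = 2.409 m/s, Re = 8.10×10^5, ε/D = 8.42×10^-4, f = 0.01925, h_2 = f(L/D)V²/2g = 16.04 m
Pipe 3: V = 1.018 m/s, Re = 5.26×10^5, ε/D = 3.10×10^-4, f = 0.01618, h_3 = f(L/D)V²/2g = 1.674 m
Series → Q common, losses add: H = Σh = 95.16 m

H ≈ 95.2 m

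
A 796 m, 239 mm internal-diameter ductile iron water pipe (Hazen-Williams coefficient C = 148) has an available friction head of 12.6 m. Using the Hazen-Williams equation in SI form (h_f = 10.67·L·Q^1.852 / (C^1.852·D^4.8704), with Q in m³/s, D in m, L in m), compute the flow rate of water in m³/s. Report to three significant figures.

Q ≈ 0.102 m³/s

Rearranging: Q = [h_f·C^1.852·D^4.8704 / (10.67·L)]^(1/1.852)
Q = [12.6·148^1.852·0.239^4.8704 / (10.67·796)]^0.540 = 0.1019 m³/s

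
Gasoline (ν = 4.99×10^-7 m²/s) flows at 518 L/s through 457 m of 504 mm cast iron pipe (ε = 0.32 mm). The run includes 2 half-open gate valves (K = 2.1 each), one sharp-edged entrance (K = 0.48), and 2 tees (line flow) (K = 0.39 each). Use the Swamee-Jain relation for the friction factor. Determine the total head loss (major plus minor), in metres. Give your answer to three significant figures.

H_L ≈ 7.44 m

V = 4Q/(πD²) = 2.596 m/s; V²/2g = 0.3436 m
Re = 2.62×10^6, ε/D = 6.35×10^-4 → f = 0.01786 (Swamee-Jain)
Major: h_f = f(L/D)·V²/2g = 0.01786·906.7·0.3436 = 5.563 m
Minor: ΣK = 5.46; h_m = ΣK·V²/2g = 1.876 m
Total H_L = 5.563 + 1.876 = 7.439 m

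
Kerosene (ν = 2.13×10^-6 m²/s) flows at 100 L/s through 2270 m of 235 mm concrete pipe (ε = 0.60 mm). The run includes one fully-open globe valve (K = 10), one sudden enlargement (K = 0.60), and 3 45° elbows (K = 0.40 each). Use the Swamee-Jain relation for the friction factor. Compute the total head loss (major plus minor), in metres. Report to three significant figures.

H_L ≈ 70.6 m

V = 4Q/(πD²) = 2.306 m/s; V²/2g = 0.2709 m
Re = 2.54×10^5, ε/D = 0.00255 → f = 0.02577 (Swamee-Jain)
Major: h_f = f(L/D)·V²/2g = 0.02577·9660·0.2709 = 67.45 m
Minor: ΣK = 11.8; h_m = ΣK·V²/2g = 3.197 m
Total H_L = 67.45 + 3.197 = 70.65 m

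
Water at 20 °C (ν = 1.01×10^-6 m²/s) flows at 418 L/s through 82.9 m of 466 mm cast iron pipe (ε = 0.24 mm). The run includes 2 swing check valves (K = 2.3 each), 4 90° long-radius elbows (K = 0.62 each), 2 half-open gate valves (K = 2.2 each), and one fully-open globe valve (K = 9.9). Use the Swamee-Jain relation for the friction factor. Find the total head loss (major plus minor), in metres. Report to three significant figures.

H_L ≈ 7.49 m

V = 4Q/(πD²) = 2.451 m/s; V²/2g = 0.3061 m
Re = 1.13×10^6, ε/D = 5.15×10^-4 → f = 0.01734 (Swamee-Jain)
Major: h_f = f(L/D)·V²/2g = 0.01734·177.9·0.3061 = 0.9445 m
Minor: ΣK = 21.4; h_m = ΣK·V²/2g = 6.545 m
Total H_L = 0.9445 + 6.545 = 7.490 m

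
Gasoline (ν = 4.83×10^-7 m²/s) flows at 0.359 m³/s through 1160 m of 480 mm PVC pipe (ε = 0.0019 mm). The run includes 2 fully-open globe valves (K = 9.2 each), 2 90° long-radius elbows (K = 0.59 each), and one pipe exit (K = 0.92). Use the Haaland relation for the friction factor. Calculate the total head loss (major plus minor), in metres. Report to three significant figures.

H_L ≈ 9.19 m

V = 4Q/(πD²) = 1.984 m/s; V²/2g = 0.2006 m
Re = 1.97×10^6, ε/D = 3.96×10^-6 → f = 0.01048 (Haaland)
Major: h_f = f(L/D)·V²/2g = 0.01048·2417·0.2006 = 5.079 m
Minor: ΣK = 20.5; h_m = ΣK·V²/2g = 4.112 m
Total H_L = 5.079 + 4.112 = 9.192 m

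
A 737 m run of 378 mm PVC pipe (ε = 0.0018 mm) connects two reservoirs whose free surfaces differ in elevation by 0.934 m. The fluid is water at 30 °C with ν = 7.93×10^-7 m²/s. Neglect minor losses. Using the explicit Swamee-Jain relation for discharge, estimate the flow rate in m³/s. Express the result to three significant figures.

Swamee-Jain (Type II): Q = -0.965·√(gD⁵h_f/L)·ln[ε/(3.7D) + √(3.17ν²L/(gD³h_f))]
√(gD⁵h_f/L) = √(9.81·0.378⁵·0.934/737) = 0.009795
ε/(3.7D) = 1.29×10^-6; √(3.17ν²L/(gD³h_f)) = 5.45×10^-5
Q = -0.965·0.009795·ln(5.577×10^-5) = 0.09258 m³/s
Check: V = 0.825 m/s, Re = 3.93×10^5, f = 0.01374, h_f = 0.929 m ≈ 0.934 m ✓

Q ≈ 0.0926 m³/s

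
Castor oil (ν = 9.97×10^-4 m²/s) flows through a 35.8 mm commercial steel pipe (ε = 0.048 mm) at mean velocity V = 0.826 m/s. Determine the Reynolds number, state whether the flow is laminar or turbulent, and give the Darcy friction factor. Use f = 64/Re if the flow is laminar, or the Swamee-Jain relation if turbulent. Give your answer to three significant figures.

Re = VD/ν = 0.8260·0.0358/9.97×10^-4 = 29.7
Re < 2300 → laminar → f = 64/Re = 2.158

Re ≈ 29.7; laminar; f = 64/Re ≈ 2.16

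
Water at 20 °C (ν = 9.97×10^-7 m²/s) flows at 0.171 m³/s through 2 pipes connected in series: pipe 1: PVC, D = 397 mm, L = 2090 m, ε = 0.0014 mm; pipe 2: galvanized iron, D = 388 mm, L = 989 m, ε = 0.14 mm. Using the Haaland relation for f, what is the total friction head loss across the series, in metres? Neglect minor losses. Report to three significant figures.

Pipe 1: V = 1.381 m/s, Re = 5.50×10^5, ε/D = 3.53×10^-6, f = 0.01288, h_1 = f(L/D)V²/2g = 6.597 m
Pipe 2: V = 1.446 m/s, Re = 5.63×10^5, ε/D = 3.61×10^-4, f = 0.01652, h_2 = f(L/D)V²/2g = 4.488 m
Series → Q common, losses add: H = Σh = 11.09 m

H ≈ 11.1 m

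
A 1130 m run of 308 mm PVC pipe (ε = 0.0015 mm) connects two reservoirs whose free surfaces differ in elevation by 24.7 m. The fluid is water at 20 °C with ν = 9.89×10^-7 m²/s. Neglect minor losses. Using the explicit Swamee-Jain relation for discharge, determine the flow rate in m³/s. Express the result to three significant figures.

Swamee-Jain (Type II): Q = -0.965·√(gD⁵h_f/L)·ln[ε/(3.7D) + √(3.17ν²L/(gD³h_f))]
√(gD⁵h_f/L) = √(9.81·0.308⁵·24.7/1130) = 0.02438
ε/(3.7D) = 1.32×10^-6; √(3.17ν²L/(gD³h_f)) = 2.22×10^-5
Q = -0.965·0.02438·ln(2.356×10^-5) = 0.2507 m³/s
Check: V = 3.36 m/s, Re = 1.05×10^6, f = 0.01164, h_f = 24.6 m ≈ 24.7 m ✓

Q ≈ 0.251 m³/s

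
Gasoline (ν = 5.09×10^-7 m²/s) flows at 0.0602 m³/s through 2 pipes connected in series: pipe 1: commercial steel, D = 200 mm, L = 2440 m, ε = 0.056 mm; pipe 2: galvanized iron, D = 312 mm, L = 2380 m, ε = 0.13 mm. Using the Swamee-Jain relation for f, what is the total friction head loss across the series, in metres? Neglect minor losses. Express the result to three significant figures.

H ≈ 40.2 m

Pipe 1: V = 1.916 m/s, Re = 7.53×10^5, ε/D = 2.80×10^-4, f = 0.01580, h_1 = f(L/D)V²/2g = 36.07 m
Pipe 2: V = 0.7874 m/s, Re = 4.83×10^5, ε/D = 4.17×10^-4, f = 0.01727, h_2 = f(L/D)V²/2g = 4.162 m
Series → Q common, losses add: H = Σh = 40.23 m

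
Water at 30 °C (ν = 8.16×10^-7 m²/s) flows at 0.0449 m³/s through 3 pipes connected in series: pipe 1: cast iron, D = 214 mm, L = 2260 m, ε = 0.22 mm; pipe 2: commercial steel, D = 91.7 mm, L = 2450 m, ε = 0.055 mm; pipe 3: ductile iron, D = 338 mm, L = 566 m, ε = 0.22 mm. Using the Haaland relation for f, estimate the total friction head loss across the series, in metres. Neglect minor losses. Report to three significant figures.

H ≈ 1150 m

Pipe 1: V = 1.248 m/s, Re = 3.27×10^5, ε/D = 0.00103, f = 0.02058, h_1 = f(L/D)V²/2g = 17.26 m
Pipe 2: V = 6.799 m/s, Re = 7.64×10^5, ε/D = 6.00×10^-4, f = 0.01794, h_2 = f(L/D)V²/2g = 1129 m
Pipe 3: V = 0.5004 m/s, Re = 2.07×10^5, ε/D = 6.51×10^-4, f = 0.01934, h_3 = f(L/D)V²/2g = 0.4134 m
Series → Q common, losses add: H = Σh = 1147 m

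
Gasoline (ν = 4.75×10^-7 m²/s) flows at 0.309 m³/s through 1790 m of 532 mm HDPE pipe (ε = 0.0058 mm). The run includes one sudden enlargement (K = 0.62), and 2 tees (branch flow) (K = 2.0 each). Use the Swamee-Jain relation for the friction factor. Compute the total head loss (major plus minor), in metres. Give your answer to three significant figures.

V = 4Q/(πD²) = 1.390 m/s; V²/2g = 0.09849 m
Re = 1.56×10^6, ε/D = 1.09×10^-5 → f = 0.01114 (Swamee-Jain)
Major: h_f = f(L/D)·V²/2g = 0.01114·3365·0.09849 = 3.691 m
Minor: ΣK = 4.62; h_m = ΣK·V²/2g = 0.4550 m
Total H_L = 3.691 + 0.4550 = 4.146 m

H_L ≈ 4.15 m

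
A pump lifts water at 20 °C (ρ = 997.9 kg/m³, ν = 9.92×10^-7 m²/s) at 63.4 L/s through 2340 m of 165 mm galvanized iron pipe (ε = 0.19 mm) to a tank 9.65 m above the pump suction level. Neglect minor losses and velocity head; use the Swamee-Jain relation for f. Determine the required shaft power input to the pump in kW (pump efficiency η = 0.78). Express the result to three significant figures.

P_shaft ≈ 114 kW

V = 4Q/(πD²) = 2.965 m/s; Re = 4.93×10^5; ε/D = 0.00115; f = 0.02100
h_f = f(L/D)V²/2g = 133.4 m
Total head H = z + h_f = 9.65 + 133.4 = 143.1 m
P_hyd = ρgQH = 997.9·9.81·0.0634·143.1 = 88.81 kW
P_shaft = P_hyd/η = 88.81/0.78 = 113.9 kW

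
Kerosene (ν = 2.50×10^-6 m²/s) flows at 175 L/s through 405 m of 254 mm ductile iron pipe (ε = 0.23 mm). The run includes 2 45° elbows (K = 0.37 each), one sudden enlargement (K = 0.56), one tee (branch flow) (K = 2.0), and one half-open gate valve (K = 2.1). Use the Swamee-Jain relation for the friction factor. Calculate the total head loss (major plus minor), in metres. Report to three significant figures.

V = 4Q/(πD²) = 3.454 m/s; V²/2g = 0.6079 m
Re = 3.51×10^5, ε/D = 9.06×10^-4 → f = 0.02020 (Swamee-Jain)
Major: h_f = f(L/D)·V²/2g = 0.02020·1594·0.6079 = 19.58 m
Minor: ΣK = 5.40; h_m = ΣK·V²/2g = 3.283 m
Total H_L = 19.58 + 3.283 = 22.86 m

H_L ≈ 22.9 m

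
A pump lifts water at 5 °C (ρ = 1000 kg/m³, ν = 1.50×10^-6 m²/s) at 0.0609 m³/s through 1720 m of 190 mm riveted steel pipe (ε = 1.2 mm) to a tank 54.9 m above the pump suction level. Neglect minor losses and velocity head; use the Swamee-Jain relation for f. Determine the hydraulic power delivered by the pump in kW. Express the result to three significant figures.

V = 4Q/(πD²) = 2.148 m/s; Re = 2.72×10^5; ε/D = 0.00632; f = 0.03307
h_f = f(L/D)V²/2g = 70.40 m
Total head H = z + h_f = 54.9 + 70.40 = 125.3 m
P_hyd = ρgQH = 1000·9.81·0.0609·125.3 = 74.86 kW

P_hyd ≈ 74.9 kW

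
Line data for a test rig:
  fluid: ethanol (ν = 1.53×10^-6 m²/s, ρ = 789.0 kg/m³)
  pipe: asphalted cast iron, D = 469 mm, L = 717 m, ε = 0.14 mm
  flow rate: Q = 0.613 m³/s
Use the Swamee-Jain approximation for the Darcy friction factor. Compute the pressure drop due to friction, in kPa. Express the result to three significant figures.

Δp ≈ 119 kPa

V = 4Q/(πD²) = 4·0.613/(π·0.469²) = 3.548 m/s
Re = VD/ν = 3.548·0.469/1.53×10^-6 = 1.09×10^6 → turbulent
ε/D = 0.14/469 = 2.99×10^-4
Swamee-Jain: f = 0.01569
h_f = f(L/D)V²/(2g) = 0.01569·(717/0.469)·3.548²/(2·9.81) = 15.39 m
Δp = ρg·h_f = 789.0·9.81·15.39 = 119.1 kPa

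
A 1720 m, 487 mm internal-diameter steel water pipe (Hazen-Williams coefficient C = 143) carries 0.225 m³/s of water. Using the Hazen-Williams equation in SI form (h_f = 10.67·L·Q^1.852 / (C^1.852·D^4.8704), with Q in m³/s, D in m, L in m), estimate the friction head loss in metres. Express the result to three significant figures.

h_f ≈ 3.93 m

h_f = 10.67·1720·0.225^1.852 / (143^1.852·0.487^4.8704) = 3.927 m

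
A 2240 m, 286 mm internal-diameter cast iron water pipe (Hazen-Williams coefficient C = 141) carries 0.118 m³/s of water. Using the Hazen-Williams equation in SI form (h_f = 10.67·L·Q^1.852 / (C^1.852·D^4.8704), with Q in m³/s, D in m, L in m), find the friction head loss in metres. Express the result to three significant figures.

h_f ≈ 21.2 m

h_f = 10.67·2240·0.118^1.852 / (141^1.852·0.286^4.8704) = 21.23 m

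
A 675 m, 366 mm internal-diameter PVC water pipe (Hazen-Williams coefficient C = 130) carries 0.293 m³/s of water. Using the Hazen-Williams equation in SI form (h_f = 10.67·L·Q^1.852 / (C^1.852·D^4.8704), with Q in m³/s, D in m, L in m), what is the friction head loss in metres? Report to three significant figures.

h_f ≈ 12.1 m

h_f = 10.67·675·0.293^1.852 / (130^1.852·0.366^4.8704) = 12.05 m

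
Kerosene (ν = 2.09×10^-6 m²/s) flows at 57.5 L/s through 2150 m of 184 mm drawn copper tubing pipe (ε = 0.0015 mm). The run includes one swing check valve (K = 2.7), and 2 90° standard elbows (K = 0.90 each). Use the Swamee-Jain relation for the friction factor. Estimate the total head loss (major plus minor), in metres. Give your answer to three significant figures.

H_L ≈ 44.9 m

V = 4Q/(πD²) = 2.162 m/s; V²/2g = 0.2383 m
Re = 1.90×10^5, ε/D = 8.15×10^-6 → f = 0.01576 (Swamee-Jain)
Major: h_f = f(L/D)·V²/2g = 0.01576·11685·0.2383 = 43.88 m
Minor: ΣK = 4.50; h_m = ΣK·V²/2g = 1.073 m
Total H_L = 43.88 + 1.073 = 44.95 m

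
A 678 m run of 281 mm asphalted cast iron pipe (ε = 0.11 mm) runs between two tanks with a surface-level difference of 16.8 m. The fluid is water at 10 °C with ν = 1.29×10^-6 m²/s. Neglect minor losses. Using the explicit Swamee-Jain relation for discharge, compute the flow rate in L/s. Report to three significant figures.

Swamee-Jain (Type II): Q = -0.965·√(gD⁵h_f/L)·ln[ε/(3.7D) + √(3.17ν²L/(gD³h_f))]
√(gD⁵h_f/L) = √(9.81·0.281⁵·16.8/678) = 0.02064
ε/(3.7D) = 1.06×10^-4; √(3.17ν²L/(gD³h_f)) = 3.13×10^-5
Q = -0.965·0.02064·ln(1.371×10^-4) = 0.1771 m³/s
Check: V = 2.86 m/s, Re = 6.22×10^5, f = 0.01685, h_f = 16.9 m ≈ 16.8 m ✓

Q ≈ 177 L/s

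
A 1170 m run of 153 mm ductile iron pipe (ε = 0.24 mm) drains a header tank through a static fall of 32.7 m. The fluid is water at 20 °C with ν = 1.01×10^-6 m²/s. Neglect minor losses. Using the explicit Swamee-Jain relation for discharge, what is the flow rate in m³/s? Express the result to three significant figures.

Swamee-Jain (Type II): Q = -0.965·√(gD⁵h_f/L)·ln[ε/(3.7D) + √(3.17ν²L/(gD³h_f))]
√(gD⁵h_f/L) = √(9.81·0.153⁵·32.7/1170) = 0.004795
ε/(3.7D) = 4.24×10^-4; √(3.17ν²L/(gD³h_f)) = 5.74×10^-5
Q = -0.965·0.004795·ln(4.813×10^-4) = 0.03534 m³/s
Check: V = 1.92 m/s, Re = 2.91×10^5, f = 0.02286, h_f = 32.9 m ≈ 32.7 m ✓

Q ≈ 0.0353 m³/s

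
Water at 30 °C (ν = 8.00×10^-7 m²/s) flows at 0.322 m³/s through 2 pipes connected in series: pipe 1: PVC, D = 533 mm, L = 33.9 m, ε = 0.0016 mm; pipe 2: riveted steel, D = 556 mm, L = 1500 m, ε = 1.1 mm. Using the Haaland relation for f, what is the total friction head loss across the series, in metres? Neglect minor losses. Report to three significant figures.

Pipe 1: V = 1.443 m/s, Re = 9.61×10^5, ε/D = 3.00×10^-6, f = 0.01171, h_1 = f(L/D)V²/2g = 0.07907 m
Pipe 2: V = 1.326 m/s, Re = 9.22×10^5, ε/D = 0.00198, f = 0.02358, h_2 = f(L/D)V²/2g = 5.702 m
Series → Q common, losses add: H = Σh = 5.781 m

H ≈ 5.78 m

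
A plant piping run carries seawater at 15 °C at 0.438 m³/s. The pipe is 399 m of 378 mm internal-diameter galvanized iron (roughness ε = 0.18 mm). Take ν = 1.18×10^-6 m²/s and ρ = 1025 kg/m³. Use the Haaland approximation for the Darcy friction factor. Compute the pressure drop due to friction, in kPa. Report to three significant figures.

Δp ≈ 139 kPa

V = 4Q/(πD²) = 4·0.438/(π·0.378²) = 3.903 m/s
Re = VD/ν = 3.903·0.378/1.18×10^-6 = 1.25×10^6 → turbulent
ε/D = 0.18/378 = 4.76×10^-4
Haaland: f = 0.01692
h_f = f(L/D)V²/(2g) = 0.01692·(399/0.378)·3.903²/(2·9.81) = 13.87 m
Δp = ρg·h_f = 1025·9.81·13.87 = 139.4 kPa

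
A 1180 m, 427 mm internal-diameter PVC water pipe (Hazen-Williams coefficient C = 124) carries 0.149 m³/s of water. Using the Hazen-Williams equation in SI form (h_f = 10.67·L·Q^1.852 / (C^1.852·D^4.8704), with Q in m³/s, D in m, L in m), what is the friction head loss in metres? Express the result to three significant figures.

h_f = 10.67·1180·0.149^1.852 / (124^1.852·0.427^4.8704) = 3.103 m

h_f ≈ 3.10 m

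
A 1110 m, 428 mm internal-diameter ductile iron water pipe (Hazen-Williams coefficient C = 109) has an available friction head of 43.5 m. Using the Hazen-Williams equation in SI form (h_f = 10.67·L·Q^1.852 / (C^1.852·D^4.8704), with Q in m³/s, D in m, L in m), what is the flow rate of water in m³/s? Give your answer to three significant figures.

Rearranging: Q = [h_f·C^1.852·D^4.8704 / (10.67·L)]^(1/1.852)
Q = [43.5·109^1.852·0.428^4.8704 / (10.67·1110)]^0.540 = 0.5668 m³/s

Q ≈ 0.567 m³/s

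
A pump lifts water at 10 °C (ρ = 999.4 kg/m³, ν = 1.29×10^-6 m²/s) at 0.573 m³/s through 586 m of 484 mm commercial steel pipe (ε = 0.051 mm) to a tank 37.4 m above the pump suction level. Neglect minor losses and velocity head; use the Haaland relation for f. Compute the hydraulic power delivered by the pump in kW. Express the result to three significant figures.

V = 4Q/(πD²) = 3.114 m/s; Re = 1.17×10^6; ε/D = 1.05×10^-4; f = 0.01325
h_f = f(L/D)V²/2g = 7.930 m
Total head H = z + h_f = 37.4 + 7.930 = 45.33 m
P_hyd = ρgQH = 999.4·9.81·0.573·45.33 = 254.7 kW

P_hyd ≈ 255 kW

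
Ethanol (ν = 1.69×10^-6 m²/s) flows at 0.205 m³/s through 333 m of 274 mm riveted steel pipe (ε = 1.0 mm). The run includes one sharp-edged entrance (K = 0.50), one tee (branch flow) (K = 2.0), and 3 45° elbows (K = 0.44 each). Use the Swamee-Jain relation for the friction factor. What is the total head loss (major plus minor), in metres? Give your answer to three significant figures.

H_L ≈ 23.3 m

V = 4Q/(πD²) = 3.477 m/s; V²/2g = 0.6161 m
Re = 5.64×10^5, ε/D = 0.00365 → f = 0.02797 (Swamee-Jain)
Major: h_f = f(L/D)·V²/2g = 0.02797·1215·0.6161 = 20.95 m
Minor: ΣK = 3.82; h_m = ΣK·V²/2g = 2.353 m
Total H_L = 20.95 + 2.353 = 23.30 m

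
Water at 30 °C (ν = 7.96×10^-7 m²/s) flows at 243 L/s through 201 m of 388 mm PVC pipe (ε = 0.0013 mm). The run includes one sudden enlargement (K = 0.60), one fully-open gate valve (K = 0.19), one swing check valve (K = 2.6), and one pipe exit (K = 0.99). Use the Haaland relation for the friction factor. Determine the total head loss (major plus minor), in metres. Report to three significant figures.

H_L ≈ 2.24 m

V = 4Q/(πD²) = 2.055 m/s; V²/2g = 0.2153 m
Re = 1.00×10^6, ε/D = 3.35×10^-6 → f = 0.01164 (Haaland)
Major: h_f = f(L/D)·V²/2g = 0.01164·518.0·0.2153 = 1.298 m
Minor: ΣK = 4.38; h_m = ΣK·V²/2g = 0.9429 m
Total H_L = 1.298 + 0.9429 = 2.241 m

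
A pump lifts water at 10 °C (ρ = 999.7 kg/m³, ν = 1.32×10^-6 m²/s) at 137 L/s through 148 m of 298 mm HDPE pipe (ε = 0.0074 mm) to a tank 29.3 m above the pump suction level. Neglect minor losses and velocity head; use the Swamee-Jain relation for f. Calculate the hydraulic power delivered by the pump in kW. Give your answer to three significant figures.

P_hyd ≈ 41.2 kW

V = 4Q/(πD²) = 1.964 m/s; Re = 4.43×10^5; ε/D = 2.48×10^-5; f = 0.01374
h_f = f(L/D)V²/2g = 1.342 m
Total head H = z + h_f = 29.3 + 1.342 = 30.64 m
P_hyd = ρgQH = 999.7·9.81·0.137·30.64 = 41.17 kW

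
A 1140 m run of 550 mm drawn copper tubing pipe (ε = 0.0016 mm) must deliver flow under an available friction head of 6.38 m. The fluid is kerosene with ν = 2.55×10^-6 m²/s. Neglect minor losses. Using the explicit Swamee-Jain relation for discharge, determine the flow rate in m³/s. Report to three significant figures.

Q ≈ 0.504 m³/s

Swamee-Jain (Type II): Q = -0.965·√(gD⁵h_f/L)·ln[ε/(3.7D) + √(3.17ν²L/(gD³h_f))]
√(gD⁵h_f/L) = √(9.81·0.550⁵·6.38/1140) = 0.05257
ε/(3.7D) = 7.86×10^-7; √(3.17ν²L/(gD³h_f)) = 4.75×10^-5
Q = -0.965·0.05257·ln(4.829×10^-5) = 0.5041 m³/s
Check: V = 2.12 m/s, Re = 4.58×10^5, f = 0.01334, h_f = 6.35 m ≈ 6.38 m ✓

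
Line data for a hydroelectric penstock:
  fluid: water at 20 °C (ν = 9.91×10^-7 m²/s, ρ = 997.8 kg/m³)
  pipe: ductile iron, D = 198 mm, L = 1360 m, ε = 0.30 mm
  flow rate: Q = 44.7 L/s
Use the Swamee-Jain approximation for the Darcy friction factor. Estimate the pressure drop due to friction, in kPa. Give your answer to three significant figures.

Δp ≈ 164 kPa

V = 4Q/(πD²) = 4·0.0447/(π·0.198²) = 1.452 m/s
Re = VD/ν = 1.452·0.198/9.91×10^-7 = 2.90×10^5 → turbulent
ε/D = 0.30/198 = 0.00152
Swamee-Jain: f = 0.02269
h_f = f(L/D)V²/(2g) = 0.02269·(1360/0.198)·1.452²/(2·9.81) = 16.74 m
Δp = ρg·h_f = 997.8·9.81·16.74 = 163.8 kPa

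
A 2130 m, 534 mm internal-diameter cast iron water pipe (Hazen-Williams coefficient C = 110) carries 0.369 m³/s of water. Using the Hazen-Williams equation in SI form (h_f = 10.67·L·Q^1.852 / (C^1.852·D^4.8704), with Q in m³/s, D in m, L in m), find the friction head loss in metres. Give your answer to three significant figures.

h_f ≈ 12.6 m

h_f = 10.67·2130·0.369^1.852 / (110^1.852·0.534^4.8704) = 12.62 m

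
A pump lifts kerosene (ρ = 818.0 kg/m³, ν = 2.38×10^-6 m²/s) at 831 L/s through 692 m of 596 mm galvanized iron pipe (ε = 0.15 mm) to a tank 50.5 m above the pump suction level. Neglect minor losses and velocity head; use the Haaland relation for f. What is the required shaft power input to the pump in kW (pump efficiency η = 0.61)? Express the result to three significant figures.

V = 4Q/(πD²) = 2.979 m/s; Re = 7.46×10^5; ε/D = 2.52×10^-4; f = 0.01536
h_f = f(L/D)V²/2g = 8.065 m
Total head H = z + h_f = 50.5 + 8.065 = 58.57 m
P_hyd = ρgQH = 818.0·9.81·0.831·58.57 = 390.5 kW
P_shaft = P_hyd/η = 390.5/0.61 = 640.2 kW

P_shaft ≈ 640 kW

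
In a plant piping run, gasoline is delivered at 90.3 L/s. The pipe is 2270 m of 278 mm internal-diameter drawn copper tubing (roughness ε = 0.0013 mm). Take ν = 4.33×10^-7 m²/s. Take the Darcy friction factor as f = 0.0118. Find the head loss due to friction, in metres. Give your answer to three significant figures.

h_f ≈ 10.9 m

V = 4Q/(πD²) = 4·0.0903/(π·0.278²) = 1.488 m/s
h_f = f(L/D)V²/(2g) = 0.01180·(2270/0.278)·1.488²/(2·9.81) = 10.87 m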